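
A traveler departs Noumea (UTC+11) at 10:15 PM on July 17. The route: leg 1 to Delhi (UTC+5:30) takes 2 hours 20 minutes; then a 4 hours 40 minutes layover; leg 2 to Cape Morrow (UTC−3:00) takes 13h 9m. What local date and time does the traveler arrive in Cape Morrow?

4:24 AM on July 18

Convert departure to UTC: 10:15 PM − 11:00 = 11:15 AM UTC on Jul 17.
Add 2 hours and 20 minutes leg 1 → 1:35 PM UTC.
Add 4 hours 40 minutes layover in Delhi → 6:15 PM UTC.
Add 13 hours and 9 minutes leg 2 → 7:24 AM UTC (Jul 18).
Cape Morrow is UTC−3:00, so local arrival = 7:24 AM − 3:00 = 4:24 AM on Jul 18.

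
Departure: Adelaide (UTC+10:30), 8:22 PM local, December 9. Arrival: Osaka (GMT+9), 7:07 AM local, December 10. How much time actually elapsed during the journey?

Departure in UTC: 8:22 PM − 10:30 = 9:52 AM on Dec 9.
Arrival in UTC: 7:07 AM − 9:00 = 10:07 PM on Dec 9.
Elapsed = 10:07 PM − 9:52 AM = 12 hours 15 minutes.

12 hours 15 minutes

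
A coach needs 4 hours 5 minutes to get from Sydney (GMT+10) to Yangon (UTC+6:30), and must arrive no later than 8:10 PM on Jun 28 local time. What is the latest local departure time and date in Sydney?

7:35 PM on June 28

Target arrival in UTC: 8:10 PM − 6:30 = 1:40 PM on Jun 28.
Subtract 4 hours and 5 minutes → departure 9:35 AM UTC on Jun 28.
Sydney is UTC+10:00: 9:35 AM + 10:00 = 7:35 PM on Jun 28.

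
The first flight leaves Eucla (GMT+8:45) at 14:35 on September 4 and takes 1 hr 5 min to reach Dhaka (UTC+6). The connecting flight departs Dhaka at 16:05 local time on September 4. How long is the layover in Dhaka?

Convert departure to UTC: 14:35 − 8:45 = 05:50 UTC on Sep 4.
Add 1 hour and 5 minutes flight time → 06:55 UTC.
Dhaka is UTC+6:00, so local arrival = 06:55 + 6:00 = 12:55 on Sep 4.
Layover = 16:05 − 12:55 = 3 hours 10 minutes.

3 hours 10 minutes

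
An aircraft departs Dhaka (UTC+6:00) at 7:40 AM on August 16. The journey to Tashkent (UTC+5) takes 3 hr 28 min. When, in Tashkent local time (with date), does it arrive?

10:08 AM on August 16

Tashkent is 1:00 behind Dhaka.
After 3 hours and 28 minutes it is 11:08 AM in Dhaka.
Shift by the zone difference: 11:08 AM − 1:00 = 10:08 AM on Aug 16 in Tashkent.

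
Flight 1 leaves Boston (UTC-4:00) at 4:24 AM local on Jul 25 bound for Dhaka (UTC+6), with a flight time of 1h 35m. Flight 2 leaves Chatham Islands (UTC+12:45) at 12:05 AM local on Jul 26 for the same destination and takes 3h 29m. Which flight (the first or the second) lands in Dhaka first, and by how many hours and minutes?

the first, by 4 hours 50 minutes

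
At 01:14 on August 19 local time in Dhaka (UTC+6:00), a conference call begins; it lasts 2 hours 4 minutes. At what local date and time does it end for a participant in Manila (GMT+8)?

05:18 on August 19

Convert start to UTC: 01:14 − 6:00 = 19:14 UTC on Aug 18.
Add 2 hours and 4 minutes duration → 21:18 UTC.
Manila is UTC+8:00, so local end time = 21:18 + 8:00 = 05:18 on Aug 19.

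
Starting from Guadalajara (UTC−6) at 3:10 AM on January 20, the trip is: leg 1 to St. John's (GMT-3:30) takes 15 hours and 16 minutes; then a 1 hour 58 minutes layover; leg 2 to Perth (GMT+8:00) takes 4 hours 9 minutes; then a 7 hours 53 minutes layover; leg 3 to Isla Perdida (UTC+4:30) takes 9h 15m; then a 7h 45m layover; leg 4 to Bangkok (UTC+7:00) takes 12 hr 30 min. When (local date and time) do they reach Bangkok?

2:56 AM on January 23

Convert departure to UTC: 3:10 AM + 6:00 = 9:10 AM UTC on Jan 20.
Add 15 hours and 16 minutes leg 1 → 12:26 AM UTC (Jan 21).
Add 1 hour and 58 minutes layover in St. John's → 2:24 AM UTC.
Add 4 hours and 9 minutes leg 2 → 6:33 AM UTC.
Add 7 hours and 53 minutes layover in Perth → 2:26 PM UTC.
Add 9 hours 15 minutes leg 3 → 11:41 PM UTC.
Add 7 hours 45 minutes layover in Isla Perdida → 7:26 AM UTC (Jan 22).
Add 12 hours 30 minutes leg 4 → 7:56 PM UTC.
Bangkok is UTC+7:00, so local arrival = 7:56 PM + 7:00 = 2:56 AM on Jan 23.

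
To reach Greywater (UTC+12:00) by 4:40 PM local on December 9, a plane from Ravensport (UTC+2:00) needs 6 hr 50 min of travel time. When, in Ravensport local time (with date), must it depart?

Target arrival in UTC: 4:40 PM − 12:00 = 4:40 AM on Dec 9.
Subtract 6 hours 50 minutes → departure 9:50 PM UTC on Dec 8.
Ravensport is UTC+2:00: 9:50 PM + 2:00 = 11:50 PM on Dec 8.

11:50 PM on Dec 8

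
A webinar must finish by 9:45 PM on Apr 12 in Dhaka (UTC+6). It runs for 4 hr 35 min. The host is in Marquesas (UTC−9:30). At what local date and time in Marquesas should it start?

1:40 AM on April 12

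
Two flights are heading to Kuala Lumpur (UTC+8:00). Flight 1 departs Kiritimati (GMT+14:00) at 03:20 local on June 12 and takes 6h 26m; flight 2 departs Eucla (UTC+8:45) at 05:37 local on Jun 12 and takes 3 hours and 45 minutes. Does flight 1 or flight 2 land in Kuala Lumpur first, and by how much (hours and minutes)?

Flight 1 in UTC: 03:20 − 14:00 = 13:20 on Jun 11.
+6 hours 26 minutes → arrive 19:46 UTC on Jun 11.
Flight 2 in UTC: 05:37 − 8:45 = 20:52 on Jun 11.
+3 hours and 45 minutes → arrive 00:37 UTC on Jun 12.
Flight 1 lands earlier by 4 hours 51 minutes.

the first, by 4 hours 51 minutes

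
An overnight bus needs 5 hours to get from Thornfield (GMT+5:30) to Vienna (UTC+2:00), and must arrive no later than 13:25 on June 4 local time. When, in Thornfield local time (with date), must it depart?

11:55 on Jun 4

Target arrival in UTC: 13:25 − 2:00 = 11:25 on Jun 4.
Subtract 5 hours → departure 06:25 UTC on Jun 4.
Thornfield is UTC+5:30: 06:25 + 5:30 = 11:55 on Jun 4.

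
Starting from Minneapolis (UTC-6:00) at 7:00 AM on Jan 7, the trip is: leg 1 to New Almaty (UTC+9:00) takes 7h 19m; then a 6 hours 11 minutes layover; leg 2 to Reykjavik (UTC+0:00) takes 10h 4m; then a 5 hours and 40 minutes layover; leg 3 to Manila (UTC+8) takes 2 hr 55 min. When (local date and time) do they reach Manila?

Convert departure to UTC: 7:00 AM + 6:00 = 1:00 PM UTC on Jan 7.
Add 7 hours 19 minutes leg 1 → 8:19 PM UTC.
Add 6 hours 11 minutes layover in New Almaty → 2:30 AM UTC (Jan 8).
Add 10 hours and 4 minutes leg 2 → 12:34 PM UTC.
Add 5 hours 40 minutes layover in Reykjavik → 6:14 PM UTC.
Add 2 hours 55 minutes leg 3 → 9:09 PM UTC.
Manila is UTC+8:00, so local arrival = 9:09 PM + 8:00 = 5:09 AM on Jan 9.

5:09 AM on January 9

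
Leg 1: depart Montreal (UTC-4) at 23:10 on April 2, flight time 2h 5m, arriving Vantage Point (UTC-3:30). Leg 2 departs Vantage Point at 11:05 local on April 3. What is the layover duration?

9 hours 20 minutes

Convert departure to UTC: 23:10 + 4:00 = 03:10 UTC on Apr 3.
Add 2 hours 5 minutes flight time → 05:15 UTC.
Vantage Point is UTC−3:30, so local arrival = 05:15 − 3:30 = 01:45 on Apr 3.
Layover = 11:05 − 01:45 = 9 hours 20 minutes.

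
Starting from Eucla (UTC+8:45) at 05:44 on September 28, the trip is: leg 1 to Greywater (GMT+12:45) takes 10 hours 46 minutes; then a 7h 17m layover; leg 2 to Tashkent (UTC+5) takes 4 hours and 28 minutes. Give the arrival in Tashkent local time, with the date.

Convert departure to UTC: 05:44 − 8:45 = 20:59 UTC on Sep 27.
Add 10 hours 46 minutes leg 1 → 07:45 UTC (Sep 28).
Add 7 hours and 17 minutes layover in Greywater → 15:02 UTC.
Add 4 hours and 28 minutes leg 2 → 19:30 UTC.
Tashkent is UTC+5:00, so local arrival = 19:30 + 5:00 = 00:30 on Sep 29.

00:30 on September 29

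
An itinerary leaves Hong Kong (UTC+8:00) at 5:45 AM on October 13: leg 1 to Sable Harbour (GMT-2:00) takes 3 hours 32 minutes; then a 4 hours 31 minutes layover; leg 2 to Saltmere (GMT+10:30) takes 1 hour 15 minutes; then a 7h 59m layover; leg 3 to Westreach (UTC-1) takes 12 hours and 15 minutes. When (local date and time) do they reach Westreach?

2:17 AM on October 14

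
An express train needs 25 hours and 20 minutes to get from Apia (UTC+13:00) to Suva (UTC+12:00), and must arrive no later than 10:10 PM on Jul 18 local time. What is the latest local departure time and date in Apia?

9:50 PM on Jul 17

Target arrival in UTC: 10:10 PM − 12:00 = 10:10 AM on Jul 18.
Subtract 25 hours and 20 minutes → departure 8:50 AM UTC on Jul 17.
Apia is UTC+13:00: 8:50 AM + 13:00 = 9:50 PM on Jul 17.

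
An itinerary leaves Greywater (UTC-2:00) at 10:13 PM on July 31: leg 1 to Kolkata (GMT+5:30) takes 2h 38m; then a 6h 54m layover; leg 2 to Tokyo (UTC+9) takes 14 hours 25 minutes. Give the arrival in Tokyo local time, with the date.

9:10 AM on Aug 2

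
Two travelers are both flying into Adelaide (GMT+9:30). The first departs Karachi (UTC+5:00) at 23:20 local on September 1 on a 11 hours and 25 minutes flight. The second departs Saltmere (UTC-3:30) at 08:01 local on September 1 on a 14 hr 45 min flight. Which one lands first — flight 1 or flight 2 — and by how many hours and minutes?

Flight 1 in UTC: 23:20 − 5:00 = 18:20 on Sep 1.
+11 hours 25 minutes → arrive 05:45 UTC on Sep 2.
Flight 2 in UTC: 08:01 + 3:30 = 11:31 on Sep 1.
+14 hours 45 minutes → arrive 02:16 UTC on Sep 2.
Flight 2 lands earlier by 3 hours 29 minutes.

the second, by 3 hours 29 minutes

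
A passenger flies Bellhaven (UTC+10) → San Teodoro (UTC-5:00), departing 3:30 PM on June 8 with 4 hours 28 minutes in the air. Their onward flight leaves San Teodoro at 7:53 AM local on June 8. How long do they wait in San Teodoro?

Convert departure to UTC: 3:30 PM − 10:00 = 5:30 AM UTC on Jun 8.
Add 4 hours 28 minutes flight time → 9:58 AM UTC.
San Teodoro is UTC−5:00, so local arrival = 9:58 AM − 5:00 = 4:58 AM on Jun 8.
Layover = 7:53 AM − 4:58 AM = 2 hours 55 minutes.

2 hours 55 minutes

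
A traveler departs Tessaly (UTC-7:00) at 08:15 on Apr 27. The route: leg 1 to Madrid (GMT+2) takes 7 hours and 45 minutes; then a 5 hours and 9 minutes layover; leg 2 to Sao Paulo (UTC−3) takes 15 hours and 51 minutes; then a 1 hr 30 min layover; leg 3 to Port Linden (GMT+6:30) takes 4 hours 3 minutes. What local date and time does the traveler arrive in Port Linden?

Convert departure to UTC: 08:15 + 7:00 = 15:15 UTC on Apr 27.
Add 7 hours 45 minutes leg 1 → 23:00 UTC.
Add 5 hours and 9 minutes layover in Madrid → 04:09 UTC (Apr 28).
Add 15 hours and 51 minutes leg 2 → 20:00 UTC.
Add 1 hour and 30 minutes layover in Sao Paulo → 21:30 UTC.
Add 4 hours and 3 minutes leg 3 → 01:33 UTC (Apr 29).
Port Linden is UTC+6:30, so local arrival = 01:33 + 6:30 = 08:03 on Apr 29.

08:03 on April 29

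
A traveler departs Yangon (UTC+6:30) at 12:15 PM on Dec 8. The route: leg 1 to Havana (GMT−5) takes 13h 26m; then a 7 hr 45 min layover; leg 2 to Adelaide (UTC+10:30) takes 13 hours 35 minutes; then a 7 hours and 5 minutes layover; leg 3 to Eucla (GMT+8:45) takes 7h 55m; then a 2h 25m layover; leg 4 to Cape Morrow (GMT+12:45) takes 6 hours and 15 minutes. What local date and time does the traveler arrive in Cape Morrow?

4:56 AM on December 11

Convert departure to UTC: 12:15 PM − 6:30 = 5:45 AM UTC on Dec 8.
Add 13 hours and 26 minutes leg 1 → 7:11 PM UTC.
Add 7 hours 45 minutes layover in Havana → 2:56 AM UTC (Dec 9).
Add 13 hours 35 minutes leg 2 → 4:31 PM UTC.
Add 7 hours and 5 minutes layover in Adelaide → 11:36 PM UTC.
Add 7 hours and 55 minutes leg 3 → 7:31 AM UTC (Dec 10).
Add 2 hours and 25 minutes layover in Eucla → 9:56 AM UTC.
Add 6 hours and 15 minutes leg 4 → 4:11 PM UTC.
Cape Morrow is UTC+12:45, so local arrival = 4:11 PM + 12:45 = 4:56 AM on Dec 11.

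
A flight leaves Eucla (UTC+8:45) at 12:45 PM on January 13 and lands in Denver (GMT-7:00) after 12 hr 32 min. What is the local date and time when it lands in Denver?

9:32 AM on January 13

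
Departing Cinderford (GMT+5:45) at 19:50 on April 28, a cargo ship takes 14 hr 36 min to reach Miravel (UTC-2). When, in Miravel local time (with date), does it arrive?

Miravel is 7:45 behind Cinderford.
After 14 hours and 36 minutes it is 10:26 (Apr 29) in Cinderford.
Shift by the zone difference: 10:26 − 7:45 = 02:41 on Apr 29 in Miravel.

02:41 on April 29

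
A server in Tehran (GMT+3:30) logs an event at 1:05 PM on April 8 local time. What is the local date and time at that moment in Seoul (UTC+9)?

6:35 PM on April 8

Seoul is 5:30 ahead of Tehran.
Shift by the zone difference: 1:05 PM + 5:30 = 6:35 PM on Apr 8 in Seoul.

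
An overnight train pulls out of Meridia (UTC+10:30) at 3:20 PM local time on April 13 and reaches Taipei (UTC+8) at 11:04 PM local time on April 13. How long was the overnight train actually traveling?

Departure in UTC: 3:20 PM − 10:30 = 4:50 AM on Apr 13.
Arrival in UTC: 11:04 PM − 8:00 = 3:04 PM on Apr 13.
Elapsed = 3:04 PM − 4:50 AM = 10 hours 14 minutes.

10 hours 14 minutes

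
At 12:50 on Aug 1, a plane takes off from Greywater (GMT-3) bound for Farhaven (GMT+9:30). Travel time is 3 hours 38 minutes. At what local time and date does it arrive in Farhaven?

04:58 on August 2

Convert departure to UTC: 12:50 + 3:00 = 15:50 UTC on Aug 1.
Add 3 hours and 38 minutes travel time → 19:28 UTC.
Farhaven is UTC+9:30, so local arrival = 19:28 + 9:30 = 04:58 on Aug 2.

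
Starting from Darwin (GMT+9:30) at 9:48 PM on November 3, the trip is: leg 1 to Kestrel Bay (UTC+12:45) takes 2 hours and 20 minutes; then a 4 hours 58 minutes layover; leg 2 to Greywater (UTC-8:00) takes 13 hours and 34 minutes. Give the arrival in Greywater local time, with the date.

1:10 AM on November 4

Convert departure to UTC: 9:48 PM − 9:30 = 12:18 PM UTC on Nov 3.
Add 2 hours 20 minutes leg 1 → 2:38 PM UTC.
Add 4 hours 58 minutes layover in Kestrel Bay → 7:36 PM UTC.
Add 13 hours and 34 minutes leg 2 → 9:10 AM UTC (Nov 4).
Greywater is UTC−8:00, so local arrival = 9:10 AM − 8:00 = 1:10 AM on Nov 4.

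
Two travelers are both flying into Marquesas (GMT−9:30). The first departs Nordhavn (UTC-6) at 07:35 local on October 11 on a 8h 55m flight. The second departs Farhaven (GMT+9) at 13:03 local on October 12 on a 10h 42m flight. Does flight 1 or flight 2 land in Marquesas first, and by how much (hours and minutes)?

the first, by 16 hours 15 minutes

Flight 1 in UTC: 07:35 + 6:00 = 13:35 on Oct 11.
+8 hours and 55 minutes → arrive 22:30 UTC on Oct 11.
Flight 2 in UTC: 13:03 − 9:00 = 04:03 on Oct 12.
+10 hours and 42 minutes → arrive 14:45 UTC on Oct 12.
Flight 1 lands earlier by 16 hours 15 minutes.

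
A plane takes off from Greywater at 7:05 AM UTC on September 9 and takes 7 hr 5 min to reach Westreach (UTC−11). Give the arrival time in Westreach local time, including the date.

3:10 AM on September 9

Departure is given in UTC: 7:05 AM on Sep 9.
Add 7 hours and 5 minutes → 2:10 PM UTC.
Westreach is UTC−11:00: 2:10 PM − 11:00 = 3:10 AM on Sep 9.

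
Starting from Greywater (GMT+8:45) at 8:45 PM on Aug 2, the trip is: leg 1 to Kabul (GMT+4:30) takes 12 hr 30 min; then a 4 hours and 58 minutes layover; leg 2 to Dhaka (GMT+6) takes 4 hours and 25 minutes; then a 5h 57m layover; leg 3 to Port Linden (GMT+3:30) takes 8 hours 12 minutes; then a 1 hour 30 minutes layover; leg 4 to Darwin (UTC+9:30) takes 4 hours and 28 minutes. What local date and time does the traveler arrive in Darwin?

3:30 PM on Aug 4

Convert departure to UTC: 8:45 PM − 8:45 = 12:00 PM UTC on Aug 2.
Add 12 hours and 30 minutes leg 1 → 12:30 AM UTC (Aug 3).
Add 4 hours and 58 minutes layover in Kabul → 5:28 AM UTC.
Add 4 hours and 25 minutes leg 2 → 9:53 AM UTC.
Add 5 hours and 57 minutes layover in Dhaka → 3:50 PM UTC.
Add 8 hours and 12 minutes leg 3 → 12:02 AM UTC (Aug 4).
Add 1 hour and 30 minutes layover in Port Linden → 1:32 AM UTC.
Add 4 hours 28 minutes leg 4 → 6:00 AM UTC.
Darwin is UTC+9:30, so local arrival = 6:00 AM + 9:30 = 3:30 PM on Aug 4.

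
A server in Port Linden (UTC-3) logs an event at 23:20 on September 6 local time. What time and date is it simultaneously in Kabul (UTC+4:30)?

06:50 on September 7

In UTC: 23:20 + 3:00 = 02:20 on Sep 7.
Kabul is UTC+4:30: 02:20 + 4:30 = 06:50 on Sep 7.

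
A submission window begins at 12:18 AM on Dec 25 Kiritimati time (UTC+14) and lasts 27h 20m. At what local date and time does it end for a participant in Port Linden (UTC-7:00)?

6:38 AM on Dec 25

Port Linden is 21:00 behind Kiritimati.
After 27 hours and 20 minutes it is 3:38 AM (Dec 26) in Kiritimati.
Shift by the zone difference: 3:38 AM − 21:00 = 6:38 AM on Dec 25 in Port Linden.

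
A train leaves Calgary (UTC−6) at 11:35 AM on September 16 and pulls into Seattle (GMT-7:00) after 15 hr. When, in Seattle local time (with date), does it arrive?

Seattle is 1:00 behind Calgary.
After 15 hours it is 2:35 AM (Sep 17) in Calgary.
Shift by the zone difference: 2:35 AM − 1:00 = 1:35 AM on Sep 17 in Seattle.

1:35 AM on September 17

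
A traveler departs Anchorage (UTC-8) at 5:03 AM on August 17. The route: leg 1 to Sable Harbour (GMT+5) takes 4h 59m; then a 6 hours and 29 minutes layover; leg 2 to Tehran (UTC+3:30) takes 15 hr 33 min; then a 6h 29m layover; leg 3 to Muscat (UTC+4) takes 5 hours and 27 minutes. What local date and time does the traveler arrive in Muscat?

8:00 AM on August 19

Convert departure to UTC: 5:03 AM + 8:00 = 1:03 PM UTC on Aug 17.
Add 4 hours 59 minutes leg 1 → 6:02 PM UTC.
Add 6 hours 29 minutes layover in Sable Harbour → 12:31 AM UTC (Aug 18).
Add 15 hours and 33 minutes leg 2 → 4:04 PM UTC.
Add 6 hours 29 minutes layover in Tehran → 10:33 PM UTC.
Add 5 hours and 27 minutes leg 3 → 4:00 AM UTC (Aug 19).
Muscat is UTC+4:00, so local arrival = 4:00 AM + 4:00 = 8:00 AM on Aug 19.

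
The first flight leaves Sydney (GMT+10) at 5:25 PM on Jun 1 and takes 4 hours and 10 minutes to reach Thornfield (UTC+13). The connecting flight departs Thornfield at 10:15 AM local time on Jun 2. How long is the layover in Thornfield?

9 hours 40 minutes

Convert departure to UTC: 5:25 PM − 10:00 = 7:25 AM UTC on Jun 1.
Add 4 hours and 10 minutes flight time → 11:35 AM UTC.
Thornfield is UTC+13:00, so local arrival = 11:35 AM + 13:00 = 12:35 AM on Jun 2.
Layover = 10:15 AM − 12:35 AM = 9 hours 40 minutes.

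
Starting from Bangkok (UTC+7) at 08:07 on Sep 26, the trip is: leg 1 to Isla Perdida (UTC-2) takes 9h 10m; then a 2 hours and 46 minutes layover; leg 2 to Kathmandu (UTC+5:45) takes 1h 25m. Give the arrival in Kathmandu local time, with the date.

Convert departure to UTC: 08:07 − 7:00 = 01:07 UTC on Sep 26.
Add 9 hours 10 minutes leg 1 → 10:17 UTC.
Add 2 hours and 46 minutes layover in Isla Perdida → 13:03 UTC.
Add 1 hour and 25 minutes leg 2 → 14:28 UTC.
Kathmandu is UTC+5:45, so local arrival = 14:28 + 5:45 = 20:13 on Sep 26.

20:13 on September 26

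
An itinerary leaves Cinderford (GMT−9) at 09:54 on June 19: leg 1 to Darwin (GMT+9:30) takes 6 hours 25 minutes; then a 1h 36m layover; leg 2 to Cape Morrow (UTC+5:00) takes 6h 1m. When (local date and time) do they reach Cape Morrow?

Convert departure to UTC: 09:54 + 9:00 = 18:54 UTC on Jun 19.
Add 6 hours and 25 minutes leg 1 → 01:19 UTC (Jun 20).
Add 1 hour 36 minutes layover in Darwin → 02:55 UTC.
Add 6 hours 1 minute leg 2 → 08:56 UTC.
Cape Morrow is UTC+5:00, so local arrival = 08:56 + 5:00 = 13:56 on Jun 20.

13:56 on Jun 20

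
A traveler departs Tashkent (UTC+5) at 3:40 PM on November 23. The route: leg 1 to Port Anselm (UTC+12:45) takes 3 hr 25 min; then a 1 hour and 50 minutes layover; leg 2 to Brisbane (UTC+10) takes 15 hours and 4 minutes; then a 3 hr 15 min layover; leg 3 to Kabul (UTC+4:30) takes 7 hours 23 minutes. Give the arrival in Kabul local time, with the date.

10:07 PM on Nov 24

Convert departure to UTC: 3:40 PM − 5:00 = 10:40 AM UTC on Nov 23.
Add 3 hours and 25 minutes leg 1 → 2:05 PM UTC.
Add 1 hour and 50 minutes layover in Port Anselm → 3:55 PM UTC.
Add 15 hours 4 minutes leg 2 → 6:59 AM UTC (Nov 24).
Add 3 hours and 15 minutes layover in Brisbane → 10:14 AM UTC.
Add 7 hours 23 minutes leg 3 → 5:37 PM UTC.
Kabul is UTC+4:30, so local arrival = 5:37 PM + 4:30 = 10:07 PM on Nov 24.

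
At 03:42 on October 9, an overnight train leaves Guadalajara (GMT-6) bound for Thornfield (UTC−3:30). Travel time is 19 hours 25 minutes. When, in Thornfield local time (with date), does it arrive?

Thornfield is 2:30 ahead of Guadalajara.
After 19 hours and 25 minutes it is 23:07 in Guadalajara.
Shift by the zone difference: 23:07 + 2:30 = 01:37 on Oct 10 in Thornfield.

01:37 on Oct 10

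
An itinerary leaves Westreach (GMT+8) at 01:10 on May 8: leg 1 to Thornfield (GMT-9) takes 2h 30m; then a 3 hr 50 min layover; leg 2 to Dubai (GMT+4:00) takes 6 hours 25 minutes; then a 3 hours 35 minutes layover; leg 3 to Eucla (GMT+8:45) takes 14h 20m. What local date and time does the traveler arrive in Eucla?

08:35 on May 9

Convert departure to UTC: 01:10 − 8:00 = 17:10 UTC on May 7.
Add 2 hours and 30 minutes leg 1 → 19:40 UTC.
Add 3 hours and 50 minutes layover in Thornfield → 23:30 UTC.
Add 6 hours and 25 minutes leg 2 → 05:55 UTC (May 8).
Add 3 hours and 35 minutes layover in Dubai → 09:30 UTC.
Add 14 hours and 20 minutes leg 3 → 23:50 UTC.
Eucla is UTC+8:45, so local arrival = 23:50 + 8:45 = 08:35 on May 9.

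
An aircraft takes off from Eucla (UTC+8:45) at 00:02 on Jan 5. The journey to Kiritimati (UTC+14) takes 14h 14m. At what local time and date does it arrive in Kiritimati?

19:31 on January 5

Convert departure to UTC: 00:02 − 8:45 = 15:17 UTC on Jan 4.
Add 14 hours 14 minutes travel time → 05:31 UTC (Jan 5).
Kiritimati is UTC+14:00, so local arrival = 05:31 + 14:00 = 19:31 on Jan 5.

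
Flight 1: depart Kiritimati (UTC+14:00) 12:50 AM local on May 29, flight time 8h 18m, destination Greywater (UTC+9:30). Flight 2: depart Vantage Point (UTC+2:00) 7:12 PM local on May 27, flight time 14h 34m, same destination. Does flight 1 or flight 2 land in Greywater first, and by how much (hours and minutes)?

Flight 1 in UTC: 12:50 AM − 14:00 = 10:50 AM on May 28.
+8 hours 18 minutes → arrive 7:08 PM UTC on May 28.
Flight 2 in UTC: 7:12 PM − 2:00 = 5:12 PM on May 27.
+14 hours 34 minutes → arrive 7:46 AM UTC on May 28.
Flight 2 lands earlier by 11 hours 22 minutes.

the second, by 11 hours 22 minutes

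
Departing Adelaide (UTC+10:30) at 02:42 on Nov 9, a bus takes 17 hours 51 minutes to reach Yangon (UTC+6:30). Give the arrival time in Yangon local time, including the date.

16:33 on November 9

Convert departure to UTC: 02:42 − 10:30 = 16:12 UTC on Nov 8.
Add 17 hours and 51 minutes travel time → 10:03 UTC (Nov 9).
Yangon is UTC+6:30, so local arrival = 10:03 + 6:30 = 16:33 on Nov 9.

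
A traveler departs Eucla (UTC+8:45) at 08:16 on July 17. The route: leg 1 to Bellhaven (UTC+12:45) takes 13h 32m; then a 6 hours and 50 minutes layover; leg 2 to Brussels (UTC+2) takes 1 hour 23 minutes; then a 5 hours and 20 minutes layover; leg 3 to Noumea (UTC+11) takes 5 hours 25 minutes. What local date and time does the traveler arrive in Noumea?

19:01 on July 18

Convert departure to UTC: 08:16 − 8:45 = 23:31 UTC on Jul 16.
Add 13 hours 32 minutes leg 1 → 13:03 UTC (Jul 17).
Add 6 hours 50 minutes layover in Bellhaven → 19:53 UTC.
Add 1 hour and 23 minutes leg 2 → 21:16 UTC.
Add 5 hours and 20 minutes layover in Brussels → 02:36 UTC (Jul 18).
Add 5 hours 25 minutes leg 3 → 08:01 UTC.
Noumea is UTC+11:00, so local arrival = 08:01 + 11:00 = 19:01 on Jul 18.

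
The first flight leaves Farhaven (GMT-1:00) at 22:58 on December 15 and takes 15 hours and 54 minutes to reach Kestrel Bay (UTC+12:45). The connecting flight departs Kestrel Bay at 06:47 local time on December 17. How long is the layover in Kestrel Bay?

Convert departure to UTC: 22:58 + 1:00 = 23:58 UTC on Dec 15.
Add 15 hours 54 minutes flight time → 15:52 UTC (Dec 16).
Kestrel Bay is UTC+12:45, so local arrival = 15:52 + 12:45 = 04:37 on Dec 17.
Layover = 06:47 − 04:37 = 2 hours 10 minutes.

2 hours 10 minutes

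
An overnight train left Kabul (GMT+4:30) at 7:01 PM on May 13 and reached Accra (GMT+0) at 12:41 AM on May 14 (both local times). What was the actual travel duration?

Departure in UTC: 7:01 PM − 4:30 = 2:31 PM on May 13.
Arrival is already UTC: 12:41 AM on May 14.
Elapsed = 12:41 AM − 2:31 PM (+1 day) = 10 hours 10 minutes.

10 hours 10 minutes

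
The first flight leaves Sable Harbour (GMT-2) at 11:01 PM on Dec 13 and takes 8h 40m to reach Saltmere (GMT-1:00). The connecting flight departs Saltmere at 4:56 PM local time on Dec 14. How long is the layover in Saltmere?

Convert departure to UTC: 11:01 PM + 2:00 = 1:01 AM UTC on Dec 14.
Add 8 hours and 40 minutes flight time → 9:41 AM UTC.
Saltmere is UTC−1:00, so local arrival = 9:41 AM − 1:00 = 8:41 AM on Dec 14.
Layover = 4:56 PM − 8:41 AM = 8 hours 15 minutes.

8 hours 15 minutes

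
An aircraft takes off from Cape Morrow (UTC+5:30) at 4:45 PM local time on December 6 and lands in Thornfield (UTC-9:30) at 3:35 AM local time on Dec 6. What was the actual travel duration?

Thornfield is 15:00 behind Cape Morrow.
Clock-face elapsed time (ignoring zones) is −13 hours 10 minutes.
Actual elapsed = −13 hours 10 minutes + 15:00 = 1 hour 50 minutes.

1 hour 50 minutes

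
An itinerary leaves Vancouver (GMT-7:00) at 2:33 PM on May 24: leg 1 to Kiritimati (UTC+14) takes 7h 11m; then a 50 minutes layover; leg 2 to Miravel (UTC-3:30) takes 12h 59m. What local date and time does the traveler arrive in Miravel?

Convert departure to UTC: 2:33 PM + 7:00 = 9:33 PM UTC on May 24.
Add 7 hours and 11 minutes leg 1 → 4:44 AM UTC (May 25).
Add 50 minutes layover in Kiritimati → 5:34 AM UTC.
Add 12 hours 59 minutes leg 2 → 6:33 PM UTC.
Miravel is UTC−3:30, so local arrival = 6:33 PM − 3:30 = 3:03 PM on May 25.

3:03 PM on May 25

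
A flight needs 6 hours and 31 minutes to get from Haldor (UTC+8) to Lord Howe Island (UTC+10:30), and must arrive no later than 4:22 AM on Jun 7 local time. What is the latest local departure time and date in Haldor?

Target arrival in UTC: 4:22 AM − 10:30 = 5:52 PM on Jun 6.
Subtract 6 hours and 31 minutes → departure 11:21 AM UTC on Jun 6.
Haldor is UTC+8:00: 11:21 AM + 8:00 = 7:21 PM on Jun 6.

7:21 PM on June 6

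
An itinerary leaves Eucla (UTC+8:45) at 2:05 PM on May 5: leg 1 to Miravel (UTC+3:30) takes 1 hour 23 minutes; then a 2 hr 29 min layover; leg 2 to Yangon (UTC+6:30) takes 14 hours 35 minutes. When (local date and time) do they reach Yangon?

Convert departure to UTC: 2:05 PM − 8:45 = 5:20 AM UTC on May 5.
Add 1 hour and 23 minutes leg 1 → 6:43 AM UTC.
Add 2 hours and 29 minutes layover in Miravel → 9:12 AM UTC.
Add 14 hours 35 minutes leg 2 → 11:47 PM UTC.
Yangon is UTC+6:30, so local arrival = 11:47 PM + 6:30 = 6:17 AM on May 6.

6:17 AM on May 6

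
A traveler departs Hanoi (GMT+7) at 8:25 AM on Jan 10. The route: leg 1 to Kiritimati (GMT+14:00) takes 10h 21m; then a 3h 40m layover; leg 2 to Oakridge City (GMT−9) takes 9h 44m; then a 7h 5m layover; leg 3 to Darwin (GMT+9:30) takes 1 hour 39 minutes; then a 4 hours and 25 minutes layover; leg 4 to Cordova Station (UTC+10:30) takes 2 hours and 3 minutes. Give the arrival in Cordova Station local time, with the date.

Convert departure to UTC: 8:25 AM − 7:00 = 1:25 AM UTC on Jan 10.
Add 10 hours and 21 minutes leg 1 → 11:46 AM UTC.
Add 3 hours 40 minutes layover in Kiritimati → 3:26 PM UTC.
Add 9 hours and 44 minutes leg 2 → 1:10 AM UTC (Jan 11).
Add 7 hours 5 minutes layover in Oakridge City → 8:15 AM UTC.
Add 1 hour and 39 minutes leg 3 → 9:54 AM UTC.
Add 4 hours and 25 minutes layover in Darwin → 2:19 PM UTC.
Add 2 hours 3 minutes leg 4 → 4:22 PM UTC.
Cordova Station is UTC+10:30, so local arrival = 4:22 PM + 10:30 = 2:52 AM on Jan 12.

2:52 AM on January 12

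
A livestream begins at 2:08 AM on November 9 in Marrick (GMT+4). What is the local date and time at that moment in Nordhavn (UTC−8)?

2:08 PM on November 8

In UTC: 2:08 AM − 4:00 = 10:08 PM on Nov 8.
Nordhavn is UTC−8:00: 10:08 PM − 8:00 = 2:08 PM on Nov 8.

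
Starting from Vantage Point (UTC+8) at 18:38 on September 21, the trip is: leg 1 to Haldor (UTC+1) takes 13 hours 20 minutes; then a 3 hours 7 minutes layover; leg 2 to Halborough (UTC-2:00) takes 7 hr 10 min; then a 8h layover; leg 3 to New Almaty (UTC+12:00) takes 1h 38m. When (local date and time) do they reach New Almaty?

Convert departure to UTC: 18:38 − 8:00 = 10:38 UTC on Sep 21.
Add 13 hours and 20 minutes leg 1 → 23:58 UTC.
Add 3 hours 7 minutes layover in Haldor → 03:05 UTC (Sep 22).
Add 7 hours and 10 minutes leg 2 → 10:15 UTC.
Add 8 hours layover in Halborough → 18:15 UTC.
Add 1 hour and 38 minutes leg 3 → 19:53 UTC.
New Almaty is UTC+12:00, so local arrival = 19:53 + 12:00 = 07:53 on Sep 23.

07:53 on Sep 23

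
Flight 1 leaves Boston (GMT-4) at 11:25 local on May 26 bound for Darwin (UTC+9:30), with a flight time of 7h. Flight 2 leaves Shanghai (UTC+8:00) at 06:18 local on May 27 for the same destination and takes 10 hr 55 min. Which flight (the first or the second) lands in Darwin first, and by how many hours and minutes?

Flight 1 in UTC: 11:25 + 4:00 = 15:25 on May 26.
+7 hours → arrive 22:25 UTC on May 26.
Flight 2 in UTC: 06:18 − 8:00 = 22:18 on May 26.
+10 hours 55 minutes → arrive 09:13 UTC on May 27.
Flight 1 lands earlier by 10 hours 48 minutes.

the first, by 10 hours 48 minutes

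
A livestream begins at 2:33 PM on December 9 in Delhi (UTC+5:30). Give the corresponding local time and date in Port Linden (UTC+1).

Port Linden is 4:30 behind Delhi.
Shift by the zone difference: 2:33 PM − 4:30 = 10:03 AM on Dec 9 in Port Linden.

10:03 AM on December 9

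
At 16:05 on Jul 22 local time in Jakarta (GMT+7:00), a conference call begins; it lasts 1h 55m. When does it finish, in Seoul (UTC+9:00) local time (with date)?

Convert start to UTC: 16:05 − 7:00 = 09:05 UTC on Jul 22.
Add 1 hour and 55 minutes duration → 11:00 UTC.
Seoul is UTC+9:00, so local end time = 11:00 + 9:00 = 20:00 on Jul 22.

20:00 on July 22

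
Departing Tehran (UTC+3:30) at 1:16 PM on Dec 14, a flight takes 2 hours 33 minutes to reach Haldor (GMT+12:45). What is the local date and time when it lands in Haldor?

1:04 AM on December 15

Convert departure to UTC: 1:16 PM − 3:30 = 9:46 AM UTC on Dec 14.
Add 2 hours 33 minutes travel time → 12:19 PM UTC.
Haldor is UTC+12:45, so local arrival = 12:19 PM + 12:45 = 1:04 AM on Dec 15.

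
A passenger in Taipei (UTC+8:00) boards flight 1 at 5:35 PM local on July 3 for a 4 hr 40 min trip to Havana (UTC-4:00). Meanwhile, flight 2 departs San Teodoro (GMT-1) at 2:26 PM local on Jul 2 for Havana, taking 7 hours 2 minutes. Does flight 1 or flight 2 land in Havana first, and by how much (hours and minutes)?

Flight 1 in UTC: 5:35 PM − 8:00 = 9:35 AM on Jul 3.
+4 hours and 40 minutes → arrive 2:15 PM UTC on Jul 3.
Flight 2 in UTC: 2:26 PM + 1:00 = 3:26 PM on Jul 2.
+7 hours and 2 minutes → arrive 10:28 PM UTC on Jul 2.
Flight 2 lands earlier by 15 hours 47 minutes.

the second, by 15 hours 47 minutes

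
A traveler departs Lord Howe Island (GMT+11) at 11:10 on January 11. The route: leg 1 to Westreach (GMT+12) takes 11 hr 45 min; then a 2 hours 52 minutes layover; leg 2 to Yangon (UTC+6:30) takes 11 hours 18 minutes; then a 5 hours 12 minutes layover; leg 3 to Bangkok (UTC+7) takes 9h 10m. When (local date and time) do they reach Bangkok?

23:27 on January 12

Convert departure to UTC: 11:10 − 11:00 = 00:10 UTC on Jan 11.
Add 11 hours and 45 minutes leg 1 → 11:55 UTC.
Add 2 hours 52 minutes layover in Westreach → 14:47 UTC.
Add 11 hours 18 minutes leg 2 → 02:05 UTC (Jan 12).
Add 5 hours 12 minutes layover in Yangon → 07:17 UTC.
Add 9 hours and 10 minutes leg 3 → 16:27 UTC.
Bangkok is UTC+7:00, so local arrival = 16:27 + 7:00 = 23:27 on Jan 12.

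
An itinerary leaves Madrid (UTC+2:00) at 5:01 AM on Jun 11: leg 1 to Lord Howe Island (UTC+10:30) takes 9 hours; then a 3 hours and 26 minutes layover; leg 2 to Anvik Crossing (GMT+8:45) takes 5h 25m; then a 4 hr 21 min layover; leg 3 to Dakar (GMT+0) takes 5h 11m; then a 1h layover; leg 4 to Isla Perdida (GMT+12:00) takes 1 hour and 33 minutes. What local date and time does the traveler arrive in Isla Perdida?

Convert departure to UTC: 5:01 AM − 2:00 = 3:01 AM UTC on Jun 11.
Add 9 hours leg 1 → 12:01 PM UTC.
Add 3 hours 26 minutes layover in Lord Howe Island → 3:27 PM UTC.
Add 5 hours 25 minutes leg 2 → 8:52 PM UTC.
Add 4 hours 21 minutes layover in Anvik Crossing → 1:13 AM UTC (Jun 12).
Add 5 hours 11 minutes leg 3 → 6:24 AM UTC.
Add 1 hour layover in Dakar → 7:24 AM UTC.
Add 1 hour and 33 minutes leg 4 → 8:57 AM UTC.
Isla Perdida is UTC+12:00, so local arrival = 8:57 AM + 12:00 = 8:57 PM on Jun 12.

8:57 PM on June 12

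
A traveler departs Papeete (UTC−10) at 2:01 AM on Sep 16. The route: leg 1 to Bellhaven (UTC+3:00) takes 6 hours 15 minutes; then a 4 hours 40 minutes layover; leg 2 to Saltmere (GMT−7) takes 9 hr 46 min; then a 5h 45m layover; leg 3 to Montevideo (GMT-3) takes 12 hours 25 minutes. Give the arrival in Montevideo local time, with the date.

Convert departure to UTC: 2:01 AM + 10:00 = 12:01 PM UTC on Sep 16.
Add 6 hours and 15 minutes leg 1 → 6:16 PM UTC.
Add 4 hours 40 minutes layover in Bellhaven → 10:56 PM UTC.
Add 9 hours 46 minutes leg 2 → 8:42 AM UTC (Sep 17).
Add 5 hours and 45 minutes layover in Saltmere → 2:27 PM UTC.
Add 12 hours 25 minutes leg 3 → 2:52 AM UTC (Sep 18).
Montevideo is UTC−3:00, so local arrival = 2:52 AM − 3:00 = 11:52 PM on Sep 17.

11:52 PM on September 17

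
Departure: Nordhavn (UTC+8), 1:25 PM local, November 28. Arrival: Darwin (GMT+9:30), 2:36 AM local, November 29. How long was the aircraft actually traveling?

11 hours 41 minutes

Departure in UTC: 1:25 PM − 8:00 = 5:25 AM on Nov 28.
Arrival in UTC: 2:36 AM − 9:30 = 5:06 PM on Nov 28.
Elapsed = 5:06 PM − 5:25 AM = 11 hours 41 minutes.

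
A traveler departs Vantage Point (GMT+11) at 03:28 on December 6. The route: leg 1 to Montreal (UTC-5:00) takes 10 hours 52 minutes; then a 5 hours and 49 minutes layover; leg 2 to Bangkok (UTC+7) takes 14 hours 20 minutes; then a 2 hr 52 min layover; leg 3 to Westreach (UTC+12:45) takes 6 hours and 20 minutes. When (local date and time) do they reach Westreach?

21:26 on December 7

Convert departure to UTC: 03:28 − 11:00 = 16:28 UTC on Dec 5.
Add 10 hours 52 minutes leg 1 → 03:20 UTC (Dec 6).
Add 5 hours 49 minutes layover in Montreal → 09:09 UTC.
Add 14 hours and 20 minutes leg 2 → 23:29 UTC.
Add 2 hours 52 minutes layover in Bangkok → 02:21 UTC (Dec 7).
Add 6 hours and 20 minutes leg 3 → 08:41 UTC.
Westreach is UTC+12:45, so local arrival = 08:41 + 12:45 = 21:26 on Dec 7.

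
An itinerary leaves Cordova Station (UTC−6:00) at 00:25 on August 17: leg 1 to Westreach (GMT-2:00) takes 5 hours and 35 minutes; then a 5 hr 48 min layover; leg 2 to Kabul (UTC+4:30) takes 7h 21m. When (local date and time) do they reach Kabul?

Convert departure to UTC: 00:25 + 6:00 = 06:25 UTC on Aug 17.
Add 5 hours and 35 minutes leg 1 → 12:00 UTC.
Add 5 hours and 48 minutes layover in Westreach → 17:48 UTC.
Add 7 hours and 21 minutes leg 2 → 01:09 UTC (Aug 18).
Kabul is UTC+4:30, so local arrival = 01:09 + 4:30 = 05:39 on Aug 18.

05:39 on Aug 18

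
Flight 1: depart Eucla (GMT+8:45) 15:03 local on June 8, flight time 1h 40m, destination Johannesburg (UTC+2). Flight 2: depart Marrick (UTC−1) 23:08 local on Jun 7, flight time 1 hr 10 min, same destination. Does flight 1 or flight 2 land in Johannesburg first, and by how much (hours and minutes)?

the second, by 6 hours 40 minutes

Flight 1 in UTC: 15:03 − 8:45 = 06:18 on Jun 8.
+1 hour and 40 minutes → arrive 07:58 UTC on Jun 8.
Flight 2 in UTC: 23:08 + 1:00 = 00:08 on Jun 8.
+1 hour and 10 minutes → arrive 01:18 UTC on Jun 8.
Flight 2 lands earlier by 6 hours 40 minutes.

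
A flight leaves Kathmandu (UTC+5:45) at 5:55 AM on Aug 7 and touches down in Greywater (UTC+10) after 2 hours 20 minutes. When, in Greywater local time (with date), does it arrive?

Greywater is 4:15 ahead of Kathmandu.
After 2 hours 20 minutes it is 8:15 AM in Kathmandu.
Shift by the zone difference: 8:15 AM + 4:15 = 12:30 PM on Aug 7 in Greywater.

12:30 PM on August 7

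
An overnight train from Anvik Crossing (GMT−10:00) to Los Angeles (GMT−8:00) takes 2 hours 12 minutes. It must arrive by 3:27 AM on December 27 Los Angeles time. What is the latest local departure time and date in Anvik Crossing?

11:15 PM on December 26

Target arrival in UTC: 3:27 AM + 8:00 = 11:27 AM on Dec 27.
Subtract 2 hours and 12 minutes → departure 9:15 AM UTC on Dec 27.
Anvik Crossing is UTC−10:00: 9:15 AM − 10:00 = 11:15 PM on Dec 26.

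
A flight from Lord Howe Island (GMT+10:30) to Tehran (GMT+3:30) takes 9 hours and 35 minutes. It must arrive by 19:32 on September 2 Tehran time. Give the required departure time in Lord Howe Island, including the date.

Target arrival in UTC: 19:32 − 3:30 = 16:02 on Sep 2.
Subtract 9 hours 35 minutes → departure 06:27 UTC on Sep 2.
Lord Howe Island is UTC+10:30: 06:27 + 10:30 = 16:57 on Sep 2.

16:57 on September 2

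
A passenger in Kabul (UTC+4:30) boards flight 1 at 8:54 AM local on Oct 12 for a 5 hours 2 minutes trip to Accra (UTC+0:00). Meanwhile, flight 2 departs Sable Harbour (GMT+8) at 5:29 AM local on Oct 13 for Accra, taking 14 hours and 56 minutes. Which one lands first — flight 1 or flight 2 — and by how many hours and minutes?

the first, by 26 hours 59 minutes

Flight 1 in UTC: 8:54 AM − 4:30 = 4:24 AM on Oct 12.
+5 hours 2 minutes → arrive 9:26 AM UTC on Oct 12.
Flight 2 in UTC: 5:29 AM − 8:00 = 9:29 PM on Oct 12.
+14 hours 56 minutes → arrive 12:25 PM UTC on Oct 13.
Flight 1 lands earlier by 26 hours 59 minutes.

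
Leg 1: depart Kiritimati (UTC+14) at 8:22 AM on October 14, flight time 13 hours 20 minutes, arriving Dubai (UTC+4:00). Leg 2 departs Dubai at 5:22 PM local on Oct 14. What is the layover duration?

5 hours 40 minutes

Convert departure to UTC: 8:22 AM − 14:00 = 6:22 PM UTC on Oct 13.
Add 13 hours 20 minutes flight time → 7:42 AM UTC (Oct 14).
Dubai is UTC+4:00, so local arrival = 7:42 AM + 4:00 = 11:42 AM on Oct 14.
Layover = 5:22 PM − 11:42 AM = 5 hours 40 minutes.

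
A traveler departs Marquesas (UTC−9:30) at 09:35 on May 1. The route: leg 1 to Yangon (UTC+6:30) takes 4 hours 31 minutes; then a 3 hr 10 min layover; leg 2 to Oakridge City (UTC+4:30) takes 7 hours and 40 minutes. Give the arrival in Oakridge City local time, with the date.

Convert departure to UTC: 09:35 + 9:30 = 19:05 UTC on May 1.
Add 4 hours and 31 minutes leg 1 → 23:36 UTC.
Add 3 hours 10 minutes layover in Yangon → 02:46 UTC (May 2).
Add 7 hours 40 minutes leg 2 → 10:26 UTC.
Oakridge City is UTC+4:30, so local arrival = 10:26 + 4:30 = 14:56 on May 2.

14:56 on May 2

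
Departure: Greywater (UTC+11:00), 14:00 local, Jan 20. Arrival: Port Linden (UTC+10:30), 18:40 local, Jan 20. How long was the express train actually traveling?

Departure in UTC: 14:00 − 11:00 = 03:00 on Jan 20.
Arrival in UTC: 18:40 − 10:30 = 08:10 on Jan 20.
Elapsed = 08:10 − 03:00 = 5 hours 10 minutes.

5 hours 10 minutes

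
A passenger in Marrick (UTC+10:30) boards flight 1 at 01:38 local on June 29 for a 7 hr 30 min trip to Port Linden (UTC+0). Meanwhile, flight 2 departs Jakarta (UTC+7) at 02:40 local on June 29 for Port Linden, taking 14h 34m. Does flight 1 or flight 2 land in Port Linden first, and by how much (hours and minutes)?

Flight 1 in UTC: 01:38 − 10:30 = 15:08 on Jun 28.
+7 hours and 30 minutes → arrive 22:38 UTC on Jun 28.
Flight 2 in UTC: 02:40 − 7:00 = 19:40 on Jun 28.
+14 hours 34 minutes → arrive 10:14 UTC on Jun 29.
Flight 1 lands earlier by 11 hours 36 minutes.

the first, by 11 hours 36 minutes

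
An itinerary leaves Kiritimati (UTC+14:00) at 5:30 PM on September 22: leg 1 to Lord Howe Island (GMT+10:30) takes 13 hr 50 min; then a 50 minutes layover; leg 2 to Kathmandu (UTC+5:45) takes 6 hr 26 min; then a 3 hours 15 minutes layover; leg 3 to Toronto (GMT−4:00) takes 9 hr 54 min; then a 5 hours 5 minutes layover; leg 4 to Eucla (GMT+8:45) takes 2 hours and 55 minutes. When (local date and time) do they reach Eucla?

6:30 AM on Sep 24

Convert departure to UTC: 5:30 PM − 14:00 = 3:30 AM UTC on Sep 22.
Add 13 hours 50 minutes leg 1 → 5:20 PM UTC.
Add 50 minutes layover in Lord Howe Island → 6:10 PM UTC.
Add 6 hours 26 minutes leg 2 → 12:36 AM UTC (Sep 23).
Add 3 hours and 15 minutes layover in Kathmandu → 3:51 AM UTC.
Add 9 hours and 54 minutes leg 3 → 1:45 PM UTC.
Add 5 hours 5 minutes layover in Toronto → 6:50 PM UTC.
Add 2 hours and 55 minutes leg 4 → 9:45 PM UTC.
Eucla is UTC+8:45, so local arrival = 9:45 PM + 8:45 = 6:30 AM on Sep 24.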